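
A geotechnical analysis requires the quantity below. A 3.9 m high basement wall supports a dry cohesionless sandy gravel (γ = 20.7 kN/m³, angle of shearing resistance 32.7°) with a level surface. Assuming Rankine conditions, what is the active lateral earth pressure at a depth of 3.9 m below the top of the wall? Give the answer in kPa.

24.1 kPa

K_a = (1 − sin φ)/(1 + sin φ) = 0.2985.
σ_h = K_a γ z = 0.2985 × 20.7 × 3.9 = 24.10 kPa.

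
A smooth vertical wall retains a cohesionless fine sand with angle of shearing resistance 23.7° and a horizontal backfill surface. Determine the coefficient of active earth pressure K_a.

0.427

K_a = (1 − sin φ)/(1 + sin φ) = (1 − sin 23.7°)/(1 + sin 23.7°) = 0.4266.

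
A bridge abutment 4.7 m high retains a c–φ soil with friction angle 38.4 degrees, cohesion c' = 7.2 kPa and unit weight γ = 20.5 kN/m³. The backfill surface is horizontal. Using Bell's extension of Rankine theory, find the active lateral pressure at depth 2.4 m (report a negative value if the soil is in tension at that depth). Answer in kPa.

K_a = (1 − sin φ)/(1 + sin φ) = 0.2337.
σ_a = K_a γ z − 2c√K_a = 0.2337×20.5×2.4 − 2×7.2×0.4834 = 4.537 kPa.

4.54 kPa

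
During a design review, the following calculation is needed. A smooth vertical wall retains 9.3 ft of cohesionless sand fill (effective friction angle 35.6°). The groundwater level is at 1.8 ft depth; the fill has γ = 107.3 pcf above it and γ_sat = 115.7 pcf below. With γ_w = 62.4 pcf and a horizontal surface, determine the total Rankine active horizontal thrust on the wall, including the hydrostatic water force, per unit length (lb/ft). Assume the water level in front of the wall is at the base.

K_a = tan²(45° − φ/2) = 0.2641.
γ' = 115.7 − 62.4 = 53.30 pcf. Depth below WT = 7.5 ft.
σ'_h at WT = K_a γ d_w = 51.01 psf; at base = 51.01 + K_a γ' × 7.5 = 156.6 psf.
P₁ (0–1.8 ft) = ½×51.01×1.8 = 45.91. P₂ (1.8–9.3 ft) = ½(51.01+156.6)×7.5 = 778.5.
P_w = ½ γ_w h₂² = 0.5×62.4×7.5² = 1755. Total = 45.91+778.5+1755 = 2579 lb/ft.

2580 lb/ft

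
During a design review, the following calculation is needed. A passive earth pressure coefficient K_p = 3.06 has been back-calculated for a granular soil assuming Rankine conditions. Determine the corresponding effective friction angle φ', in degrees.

30.5°

K_p = (1+sin φ)/(1−sin φ) ⇒ sin φ = (K_p − 1)/(K_p + 1) = 0.5074.
φ = arcsin(0.5074) = 30.49°.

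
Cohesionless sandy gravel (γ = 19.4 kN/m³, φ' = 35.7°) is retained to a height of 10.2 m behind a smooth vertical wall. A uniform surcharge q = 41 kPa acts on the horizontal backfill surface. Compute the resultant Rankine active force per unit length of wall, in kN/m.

375 kN/m

K_a = tan²(45° − φ/2) = 0.2630.
Soil triangle: ½ K_a γ H² = 0.5×0.2630×19.4×10.2² = 265.4 kN/m.
Surcharge rectangle: K_a q H = 0.2630×41×10.2 = 110.0 kN/m.
Total = 265.4 + 110.0 = 375.4 kN/m.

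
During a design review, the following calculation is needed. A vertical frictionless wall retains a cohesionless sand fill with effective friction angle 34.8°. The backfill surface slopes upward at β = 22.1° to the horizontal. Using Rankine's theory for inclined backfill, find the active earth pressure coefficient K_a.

K_a = cos β · (cos β − √(cos²β − cos²φ)) / (cos β + √(cos²β − cos²φ)).
cos β = 0.9265, cos φ = 0.8211, √(cos²β − cos²φ) = 0.4291.
K_a = 0.9265 × (0.9265 − 0.4291)/(0.9265 + 0.4291) = 0.3399.

0.340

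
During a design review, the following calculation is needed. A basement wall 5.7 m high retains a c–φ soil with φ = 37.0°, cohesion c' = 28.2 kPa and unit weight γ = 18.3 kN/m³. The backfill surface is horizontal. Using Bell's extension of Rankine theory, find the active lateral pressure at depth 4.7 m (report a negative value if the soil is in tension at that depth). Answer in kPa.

K_a = (1 − sin φ)/(1 + sin φ) = 0.2486.
σ_a = K_a γ z − 2c√K_a = 0.2486×18.3×4.7 − 2×28.2×0.4986 = -6.739 kPa.

-6.74 kPa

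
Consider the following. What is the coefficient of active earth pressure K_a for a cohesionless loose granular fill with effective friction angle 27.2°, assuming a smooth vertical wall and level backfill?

K_a = (1 − sin φ)/(1 + sin φ) = (1 − sin 27.2°)/(1 + sin 27.2°) = 0.3726.

0.373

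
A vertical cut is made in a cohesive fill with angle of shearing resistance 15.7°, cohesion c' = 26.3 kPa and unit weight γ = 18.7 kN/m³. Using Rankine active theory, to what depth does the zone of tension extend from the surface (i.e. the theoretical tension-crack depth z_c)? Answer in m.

K_a = tan²(45° − 15.7°/2) = 0.5741; √K_a = 0.7577.
The active pressure is zero where K_a γ z = 2c√K_a, so z_c = 2c/(γ√K_a) = 2×26.3/(18.7×0.7577) = 3.712 m.

3.71 m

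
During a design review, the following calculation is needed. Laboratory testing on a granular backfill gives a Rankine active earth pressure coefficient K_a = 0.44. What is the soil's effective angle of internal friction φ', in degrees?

K_a = tan²(45° − φ/2) ⇒ 45° − φ/2 = arctan(√0.44) = 33.56°.
φ = 2(45° − 33.56°) = 22.89°.

22.9°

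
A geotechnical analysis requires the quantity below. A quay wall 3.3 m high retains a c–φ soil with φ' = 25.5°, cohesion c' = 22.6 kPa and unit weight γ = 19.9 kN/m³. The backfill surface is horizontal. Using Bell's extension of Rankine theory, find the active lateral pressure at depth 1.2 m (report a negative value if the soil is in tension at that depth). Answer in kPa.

-19.0 kPa

K_a = (1 − sin φ)/(1 + sin φ) = 0.3981.
σ_a = K_a γ z − 2c√K_a = 0.3981×19.9×1.2 − 2×22.6×0.6310 = -19.01 kPa.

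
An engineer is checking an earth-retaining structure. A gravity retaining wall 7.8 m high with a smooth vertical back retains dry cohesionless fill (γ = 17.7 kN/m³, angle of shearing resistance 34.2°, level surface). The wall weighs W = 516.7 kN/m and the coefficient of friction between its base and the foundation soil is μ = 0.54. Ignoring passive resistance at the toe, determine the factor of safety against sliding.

K_a = tan²(45° − 34.2°/2) = 0.2803.
P_a = ½K_aγH² = 0.5×0.2803×17.7×7.8² = 150.9 kN/m, acting at H/3 = 2.600 m above the base.
FS_sliding = μW / P_a = 0.54×516.7 / 150.9 = 1.848.

1.85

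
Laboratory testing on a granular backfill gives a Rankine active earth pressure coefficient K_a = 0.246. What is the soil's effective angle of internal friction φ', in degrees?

37.2°

K_a = tan²(45° − φ/2) ⇒ 45° − φ/2 = arctan(√0.246) = 26.38°.
φ = 2(45° − 26.38°) = 37.24°.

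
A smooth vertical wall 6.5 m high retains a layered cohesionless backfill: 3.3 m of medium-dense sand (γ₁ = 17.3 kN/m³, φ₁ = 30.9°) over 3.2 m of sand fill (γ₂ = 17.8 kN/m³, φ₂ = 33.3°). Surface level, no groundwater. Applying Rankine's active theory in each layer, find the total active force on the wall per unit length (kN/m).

K_a1 = tan²(45°−30.9°/2) = 0.3214; K_a2 = tan²(45°−33.3°/2) = 0.2911.
Layer 1: σ at base = K_a1 γ₁ h₁ = 18.35 kPa; P₁ = ½×18.35×3.3 = 30.28.
Layer 2: σ_v at top = γ₁h₁ = 57.09; σ_h top = K_a2×57.09 = 16.62; σ_h base = K_a2×(57.09+17.8×3.2) = 33.20.
P₂ = ½(16.62+33.20)×3.2 = 79.72. Total P_a = 30.28+79.72 = 110.0 kN/m.

110 kN/m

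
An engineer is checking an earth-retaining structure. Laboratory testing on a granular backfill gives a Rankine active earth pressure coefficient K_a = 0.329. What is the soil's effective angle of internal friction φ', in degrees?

K_a = tan²(45° − φ/2) ⇒ 45° − φ/2 = arctan(√0.329) = 29.84°.
φ = 2(45° − 29.84°) = 30.32°.

30.3°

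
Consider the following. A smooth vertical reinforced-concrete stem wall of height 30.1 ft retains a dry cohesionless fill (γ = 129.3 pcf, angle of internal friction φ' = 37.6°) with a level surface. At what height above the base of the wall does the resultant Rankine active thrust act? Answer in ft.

K_a = 0.2421.
The pressure distribution is triangular, so the resultant acts at H/3 above the base = 30.1/3 = 10.03 ft.

10.0 ft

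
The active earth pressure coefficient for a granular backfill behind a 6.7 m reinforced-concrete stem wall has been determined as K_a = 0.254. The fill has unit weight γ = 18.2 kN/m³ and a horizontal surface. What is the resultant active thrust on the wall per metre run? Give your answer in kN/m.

P = ½ K_a γ H² = 0.5 × 0.254 × 18.2 × 6.7² = 103.8 kN/m.

104 kN/m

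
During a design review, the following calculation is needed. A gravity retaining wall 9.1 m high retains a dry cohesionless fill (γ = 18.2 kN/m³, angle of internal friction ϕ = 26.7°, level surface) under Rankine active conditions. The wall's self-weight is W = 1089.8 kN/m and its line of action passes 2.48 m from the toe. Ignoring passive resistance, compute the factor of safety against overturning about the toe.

K_a = tan²(45° − 26.7°/2) = 0.3800.
P_a = ½K_aγH² = 0.5×0.3800×18.2×9.1² = 286.3 kN/m, acting at H/3 = 3.033 m above the base.
Overturning moment M_o = P_a × H/3 = 286.3 × 3.033 = 868.5.
Resisting moment M_r = W × 2.48 = 1089.8 × 2.48 = 2703.
FS_overturning = M_r/M_o = 2703/868.5 = 3.112.

3.11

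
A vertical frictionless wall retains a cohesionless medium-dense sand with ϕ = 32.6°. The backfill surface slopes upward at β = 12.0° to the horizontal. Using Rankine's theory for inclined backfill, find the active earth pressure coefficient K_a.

0.319

K_a = cos β · (cos β − √(cos²β − cos²φ)) / (cos β + √(cos²β − cos²φ)).
cos β = 0.9781, cos φ = 0.8425, √(cos²β − cos²φ) = 0.4970.
K_a = 0.9781 × (0.9781 − 0.4970)/(0.9781 + 0.4970) = 0.3190.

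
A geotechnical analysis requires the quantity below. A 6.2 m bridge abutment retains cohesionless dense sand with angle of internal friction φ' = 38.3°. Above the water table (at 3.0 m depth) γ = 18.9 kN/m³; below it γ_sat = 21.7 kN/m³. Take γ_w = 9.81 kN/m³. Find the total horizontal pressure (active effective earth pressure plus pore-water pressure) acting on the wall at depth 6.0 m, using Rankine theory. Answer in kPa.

K_a = (1 − sin φ)/(1 + sin φ) = 0.2347.
γ' = 21.7 − 9.81 = 11.89 kN/m³.
Effective vertical stress at 6.0 m: σ'_v = 18.9×3.0 + 11.89×3.00 = 92.37 kPa.
σ'_h = K_a σ'_v = 0.2347 × 92.37 = 21.68 kPa; u = γ_w × 3.00 = 29.43 kPa.
Total σ_h = 21.68 + 29.43 = 51.11 kPa.

51.1 kPa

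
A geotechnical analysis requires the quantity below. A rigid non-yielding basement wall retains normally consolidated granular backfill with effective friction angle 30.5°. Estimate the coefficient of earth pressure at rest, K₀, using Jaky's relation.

K₀ = 1 − sin φ' = 1 − sin 30.5° = 0.4925.

0.492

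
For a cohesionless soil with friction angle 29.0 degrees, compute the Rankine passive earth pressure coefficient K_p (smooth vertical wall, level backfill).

K_p = (1 + sin φ)/(1 − sin φ) = tan²(45° + 29.0°/2) = 2.882.

2.88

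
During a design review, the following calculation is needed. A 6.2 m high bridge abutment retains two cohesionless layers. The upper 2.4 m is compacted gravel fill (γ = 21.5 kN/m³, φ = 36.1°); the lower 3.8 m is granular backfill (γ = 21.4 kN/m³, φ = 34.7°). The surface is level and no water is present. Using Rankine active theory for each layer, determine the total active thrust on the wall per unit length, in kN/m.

112 kN/m

K_a1 = tan²(45°−36.1°/2) = 0.2585; K_a2 = tan²(45°−34.7°/2) = 0.2745.
Layer 1: σ at base = K_a1 γ₁ h₁ = 13.34 kPa; P₁ = ½×13.34×2.4 = 16.01.
Layer 2: σ_v at top = γ₁h₁ = 51.60; σ_h top = K_a2×51.60 = 14.16; σ_h base = K_a2×(51.60+21.4×3.8) = 36.48.
P₂ = ½(14.16+36.48)×3.8 = 96.23. Total P_a = 16.01+96.23 = 112.2 kN/m.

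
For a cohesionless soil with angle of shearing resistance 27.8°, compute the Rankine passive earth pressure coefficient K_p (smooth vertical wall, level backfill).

2.75

K_p = (1 + sin φ)/(1 − sin φ) = tan²(45° + 27.8°/2) = 2.748.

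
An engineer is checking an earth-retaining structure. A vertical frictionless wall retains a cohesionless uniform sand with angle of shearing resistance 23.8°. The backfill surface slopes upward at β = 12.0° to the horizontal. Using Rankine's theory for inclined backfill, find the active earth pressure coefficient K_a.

0.467

K_a = cos β · (cos β − √(cos²β − cos²φ)) / (cos β + √(cos²β − cos²φ)).
cos β = 0.9781, cos φ = 0.9150, √(cos²β − cos²φ) = 0.3459.
K_a = 0.9781 × (0.9781 − 0.3459)/(0.9781 + 0.3459) = 0.4671.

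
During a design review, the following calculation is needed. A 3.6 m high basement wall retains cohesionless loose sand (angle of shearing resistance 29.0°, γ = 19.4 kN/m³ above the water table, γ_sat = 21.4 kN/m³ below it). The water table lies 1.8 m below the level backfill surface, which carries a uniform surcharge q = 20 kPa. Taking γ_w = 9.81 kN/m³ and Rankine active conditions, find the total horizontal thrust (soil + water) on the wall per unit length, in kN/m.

K_a = tan²(45° − φ/2) = 0.3470.
γ' = 21.4 − 9.81 = 11.59 kN/m³. h₂ = H − d_w = 1.8 m.
σ'_h: at surface K_a·q = 6.939; at WT K_a(q+γd_w) = 19.06; at base K_a(q+γd_w+γ'h₂) = 26.29 kPa.
P₁ = ½(6.939+19.06)×1.8 = 23.40; P₂ = ½(19.06+26.29)×1.8 = 40.82; P_w = ½γ_w h₂² = 15.89.
Total = 23.40+40.82+15.89 = 80.10 kN/m.

80.1 kN/m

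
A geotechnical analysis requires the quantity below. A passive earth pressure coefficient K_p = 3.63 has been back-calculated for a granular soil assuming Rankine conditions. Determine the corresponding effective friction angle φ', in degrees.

34.6°

K_p = (1+sin φ)/(1−sin φ) ⇒ sin φ = (K_p − 1)/(K_p + 1) = 0.5680.
φ = arcsin(0.5680) = 34.61°.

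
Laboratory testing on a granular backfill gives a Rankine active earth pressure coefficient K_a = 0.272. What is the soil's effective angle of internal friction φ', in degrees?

K_a = tan²(45° − φ/2) ⇒ 45° − φ/2 = arctan(√0.272) = 27.54°.
φ = 2(45° − 27.54°) = 34.91°.

34.9°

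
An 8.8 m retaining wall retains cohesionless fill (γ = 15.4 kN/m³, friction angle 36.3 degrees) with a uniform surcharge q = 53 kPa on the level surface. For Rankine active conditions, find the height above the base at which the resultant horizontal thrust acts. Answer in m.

3.58 m

K_a = 0.2563.
Triangular part P₁ = ½K_aγH² = 152.8 at H/3 = 2.933 m; rectangular part P₂ = K_a q H = 119.5 at H/2 = 4.400 m.
ȳ = (P₁·2.933 + P₂·4.400)/(P₁+P₂) = 3.577 m.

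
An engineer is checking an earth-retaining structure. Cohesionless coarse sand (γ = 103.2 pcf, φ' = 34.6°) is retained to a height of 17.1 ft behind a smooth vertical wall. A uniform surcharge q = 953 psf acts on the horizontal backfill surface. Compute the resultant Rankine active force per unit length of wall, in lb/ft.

8650 lb/ft

K_a = tan²(45° − φ/2) = 0.2756.
Soil triangle: ½ K_a γ H² = 0.5×0.2756×103.2×17.1² = 4159 lb/ft.
Surcharge rectangle: K_a q H = 0.2756×953×17.1 = 4492 lb/ft.
Total = 4159 + 4492 = 8651 lb/ft.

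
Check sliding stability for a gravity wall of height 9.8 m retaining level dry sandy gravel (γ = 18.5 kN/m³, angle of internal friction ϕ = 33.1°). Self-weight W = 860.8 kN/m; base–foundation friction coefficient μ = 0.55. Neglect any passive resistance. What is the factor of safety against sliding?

K_a = tan²(45° − 33.1°/2) = 0.2936.
P_a = ½K_aγH² = 0.5×0.2936×18.5×9.8² = 260.8 kN/m, acting at H/3 = 3.267 m above the base.
FS_sliding = μW / P_a = 0.55×860.8 / 260.8 = 1.815.

1.82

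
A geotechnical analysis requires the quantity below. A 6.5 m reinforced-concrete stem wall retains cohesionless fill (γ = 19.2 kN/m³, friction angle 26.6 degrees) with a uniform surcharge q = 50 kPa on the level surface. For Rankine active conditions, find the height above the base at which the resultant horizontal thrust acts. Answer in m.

K_a = 0.3814.
Triangular part P₁ = ½K_aγH² = 154.7 at H/3 = 2.167 m; rectangular part P₂ = K_a q H = 124.0 at H/2 = 3.250 m.
ȳ = (P₁·2.167 + P₂·3.250)/(P₁+P₂) = 2.649 m.

2.65 m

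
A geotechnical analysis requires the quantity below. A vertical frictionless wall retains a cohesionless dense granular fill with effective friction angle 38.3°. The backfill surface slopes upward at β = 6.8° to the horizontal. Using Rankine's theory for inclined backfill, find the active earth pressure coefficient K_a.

K_a = cos β · (cos β − √(cos²β − cos²φ)) / (cos β + √(cos²β − cos²φ)).
cos β = 0.9930, cos φ = 0.7848, √(cos²β − cos²φ) = 0.6084.
K_a = 0.9930 × (0.9930 − 0.6084)/(0.9930 + 0.6084) = 0.2385.

0.238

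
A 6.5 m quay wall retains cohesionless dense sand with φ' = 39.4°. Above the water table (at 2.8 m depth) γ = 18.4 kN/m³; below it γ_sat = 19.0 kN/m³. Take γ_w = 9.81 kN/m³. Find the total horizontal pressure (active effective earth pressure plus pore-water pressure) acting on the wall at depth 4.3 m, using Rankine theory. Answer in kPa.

29.3 kPa

K_a = (1 − sin φ)/(1 + sin φ) = 0.2234.
γ' = 19.0 − 9.81 = 9.190 kN/m³.
Effective vertical stress at 4.3 m: σ'_v = 18.4×2.8 + 9.190×1.50 = 65.30 kPa.
σ'_h = K_a σ'_v = 0.2234 × 65.30 = 14.59 kPa; u = γ_w × 1.50 = 14.71 kPa.
Total σ_h = 14.59 + 14.71 = 29.31 kPa.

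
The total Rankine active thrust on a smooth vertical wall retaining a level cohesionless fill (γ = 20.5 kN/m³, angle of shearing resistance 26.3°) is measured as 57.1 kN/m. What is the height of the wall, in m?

K_a = 0.3859. P_a = ½ K_a γ H² ⇒ H = √(2P_a/(K_a γ)).
H = √(2×57.1/(0.3859×20.5)) = 3.799 m.

3.80 m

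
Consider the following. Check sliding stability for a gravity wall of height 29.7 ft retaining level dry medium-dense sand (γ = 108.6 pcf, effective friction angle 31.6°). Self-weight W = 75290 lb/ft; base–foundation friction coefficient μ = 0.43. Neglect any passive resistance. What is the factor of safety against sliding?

K_a = tan²(45° − 31.6°/2) = 0.3123.
P_a = ½K_aγH² = 0.5×0.3123×108.6×29.7² = 14960 lb/ft, acting at H/3 = 9.900 ft above the base.
FS_sliding = μW / P_a = 0.43×75290 / 14960 = 2.164.

2.16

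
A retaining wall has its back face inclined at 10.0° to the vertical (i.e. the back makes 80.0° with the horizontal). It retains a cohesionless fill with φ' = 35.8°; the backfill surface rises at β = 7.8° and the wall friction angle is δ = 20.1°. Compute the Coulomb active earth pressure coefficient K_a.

0.346

K_a = sin²(α+φ) / [sin²α · sin(α−δ) · (1 + √{sin(φ+δ)sin(φ−β) / (sin(α−δ)sin(α+β))})²].
With α = 80.0°, φ = 35.8°, δ = 20.1°, β = 7.8°: K_a = 0.3461.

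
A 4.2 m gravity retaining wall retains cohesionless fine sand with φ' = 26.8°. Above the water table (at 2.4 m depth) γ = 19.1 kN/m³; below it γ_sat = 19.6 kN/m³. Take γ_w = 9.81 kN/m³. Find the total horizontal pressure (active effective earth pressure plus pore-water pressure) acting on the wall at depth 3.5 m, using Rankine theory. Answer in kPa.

32.2 kPa

K_a = (1 − sin φ)/(1 + sin φ) = 0.3785.
γ' = 19.6 − 9.81 = 9.790 kN/m³.
Effective vertical stress at 3.5 m: σ'_v = 19.1×2.4 + 9.790×1.10 = 56.61 kPa.
σ'_h = K_a σ'_v = 0.3785 × 56.61 = 21.43 kPa; u = γ_w × 1.10 = 10.79 kPa.
Total σ_h = 21.43 + 10.79 = 32.22 kPa.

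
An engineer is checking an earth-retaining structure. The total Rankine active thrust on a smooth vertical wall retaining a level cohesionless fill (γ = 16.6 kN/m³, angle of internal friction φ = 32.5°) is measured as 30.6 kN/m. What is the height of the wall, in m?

K_a = 0.3010. P_a = ½ K_a γ H² ⇒ H = √(2P_a/(K_a γ)).
H = √(2×30.6/(0.3010×16.6)) = 3.500 m.

3.50 m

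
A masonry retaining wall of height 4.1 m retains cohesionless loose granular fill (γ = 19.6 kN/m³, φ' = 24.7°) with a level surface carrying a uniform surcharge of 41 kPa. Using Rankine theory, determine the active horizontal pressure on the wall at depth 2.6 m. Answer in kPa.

37.8 kPa

K_a = (1 − sin φ)/(1 + sin φ) = 0.4106.
σ_v = γz + q = 19.6 × 2.6 + 41 = 91.96 kPa.
σ_h = K_a σ_v = 0.4106 × 91.96 = 37.76 kPa.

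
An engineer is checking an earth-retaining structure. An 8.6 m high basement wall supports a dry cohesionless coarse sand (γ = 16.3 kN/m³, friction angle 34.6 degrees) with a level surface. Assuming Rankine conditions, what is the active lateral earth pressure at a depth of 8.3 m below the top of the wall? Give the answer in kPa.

K_a = (1 − sin φ)/(1 + sin φ) = 0.2756.
σ_h = K_a γ z = 0.2756 × 16.3 × 8.3 = 37.29 kPa.

37.3 kPa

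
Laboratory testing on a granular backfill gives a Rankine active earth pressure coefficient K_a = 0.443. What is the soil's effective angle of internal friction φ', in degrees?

22.7°

K_a = tan²(45° − φ/2) ⇒ 45° − φ/2 = arctan(√0.443) = 33.65°.
φ = 2(45° − 33.65°) = 22.71°.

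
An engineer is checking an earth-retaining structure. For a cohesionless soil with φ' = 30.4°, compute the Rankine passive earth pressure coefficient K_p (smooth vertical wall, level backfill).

3.05

K_p = (1 + sin φ)/(1 − sin φ) = tan²(45° + 30.4°/2) = 3.049.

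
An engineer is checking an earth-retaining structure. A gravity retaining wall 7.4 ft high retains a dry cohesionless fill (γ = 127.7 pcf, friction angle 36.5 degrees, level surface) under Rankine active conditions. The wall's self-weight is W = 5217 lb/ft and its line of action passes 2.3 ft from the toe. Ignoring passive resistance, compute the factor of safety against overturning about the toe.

5.48

K_a = tan²(45° − 36.5°/2) = 0.2541.
P_a = ½K_aγH² = 0.5×0.2541×127.7×7.4² = 888.3 lb/ft, acting at H/3 = 2.467 ft above the base.
Overturning moment M_o = P_a × H/3 = 888.3 × 2.467 = 2191.
Resisting moment M_r = W × 2.3 = 5217 × 2.3 = 12000.
FS_overturning = M_r/M_o = 12000/2191 = 5.476.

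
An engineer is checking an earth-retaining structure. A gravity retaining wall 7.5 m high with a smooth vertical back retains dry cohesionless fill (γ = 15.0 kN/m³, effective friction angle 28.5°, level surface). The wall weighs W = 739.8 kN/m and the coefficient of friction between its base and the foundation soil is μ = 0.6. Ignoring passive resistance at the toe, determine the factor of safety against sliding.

2.97

K_a = tan²(45° − 28.5°/2) = 0.3540.
P_a = ½K_aγH² = 0.5×0.3540×15.0×7.5² = 149.3 kN/m, acting at H/3 = 2.500 m above the base.
FS_sliding = μW / P_a = 0.6×739.8 / 149.3 = 2.973.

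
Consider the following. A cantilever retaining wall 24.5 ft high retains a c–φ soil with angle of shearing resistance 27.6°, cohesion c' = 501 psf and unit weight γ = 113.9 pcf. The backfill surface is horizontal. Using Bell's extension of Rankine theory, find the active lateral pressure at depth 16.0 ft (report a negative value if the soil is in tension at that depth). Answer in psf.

61.6 psf

K_a = (1 − sin φ)/(1 + sin φ) = 0.3668.
σ_a = K_a γ z − 2c√K_a = 0.3668×113.9×16.0 − 2×501×0.6056 = 61.58 psf.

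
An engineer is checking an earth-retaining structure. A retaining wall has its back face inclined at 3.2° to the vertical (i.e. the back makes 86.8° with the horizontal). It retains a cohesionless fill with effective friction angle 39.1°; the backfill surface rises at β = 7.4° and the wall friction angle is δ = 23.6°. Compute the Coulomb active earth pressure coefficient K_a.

0.248

K_a = sin²(α+φ) / [sin²α · sin(α−δ) · (1 + √{sin(φ+δ)sin(φ−β) / (sin(α−δ)sin(α+β))})²].
With α = 86.8°, φ = 39.1°, δ = 23.6°, β = 7.4°: K_a = 0.2480.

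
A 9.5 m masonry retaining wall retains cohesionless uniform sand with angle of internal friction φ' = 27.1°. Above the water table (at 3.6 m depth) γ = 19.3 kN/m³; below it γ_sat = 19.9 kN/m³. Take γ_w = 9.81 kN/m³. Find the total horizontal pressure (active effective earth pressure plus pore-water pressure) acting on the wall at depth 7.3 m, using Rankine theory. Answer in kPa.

K_a = (1 − sin φ)/(1 + sin φ) = 0.3741.
γ' = 19.9 − 9.81 = 10.09 kN/m³.
Effective vertical stress at 7.3 m: σ'_v = 19.3×3.6 + 10.09×3.70 = 106.8 kPa.
σ'_h = K_a σ'_v = 0.3741 × 106.8 = 39.95 kPa; u = γ_w × 3.70 = 36.30 kPa.
Total σ_h = 39.95 + 36.30 = 76.25 kPa.

76.3 kPa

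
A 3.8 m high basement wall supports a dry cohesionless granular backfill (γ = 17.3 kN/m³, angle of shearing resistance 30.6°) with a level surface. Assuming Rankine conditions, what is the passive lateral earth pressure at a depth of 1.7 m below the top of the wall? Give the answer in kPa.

K_p = (1 + sin φ)/(1 − sin φ) = 3.074.
σ_h = K_p γ z = 3.074 × 17.3 × 1.7 = 90.40 kPa.

90.4 kPa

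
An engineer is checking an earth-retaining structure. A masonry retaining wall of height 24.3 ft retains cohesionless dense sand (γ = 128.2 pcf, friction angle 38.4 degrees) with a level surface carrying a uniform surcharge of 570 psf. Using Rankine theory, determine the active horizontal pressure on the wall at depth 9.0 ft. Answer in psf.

K_a = (1 − sin φ)/(1 + sin φ) = 0.2337.
σ_v = γz + q = 128.2 × 9.0 + 570 = 1724 psf.
σ_h = K_a σ_v = 0.2337 × 1724 = 402.8 psf.

403 psf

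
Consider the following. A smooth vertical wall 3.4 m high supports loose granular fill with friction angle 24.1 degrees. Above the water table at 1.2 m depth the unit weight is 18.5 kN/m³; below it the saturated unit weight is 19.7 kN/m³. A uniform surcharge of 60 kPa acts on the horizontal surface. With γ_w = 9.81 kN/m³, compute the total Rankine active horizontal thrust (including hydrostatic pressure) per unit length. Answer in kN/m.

146 kN/m

K_a = tan²(45° − φ/2) = 0.4201.
γ' = 19.7 − 9.81 = 9.890 kN/m³. h₂ = H − d_w = 2.2 m.
σ'_h: at surface K_a·q = 25.21; at WT K_a(q+γd_w) = 34.53; at base K_a(q+γd_w+γ'h₂) = 43.67 kPa.
P₁ = ½(25.21+34.53)×1.2 = 35.84; P₂ = ½(34.53+43.67)×2.2 = 86.03; P_w = ½γ_w h₂² = 23.74.
Total = 35.84+86.03+23.74 = 145.6 kN/m.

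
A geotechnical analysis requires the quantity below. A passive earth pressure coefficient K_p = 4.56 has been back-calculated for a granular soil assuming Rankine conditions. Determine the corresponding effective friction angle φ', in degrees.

K_p = (1+sin φ)/(1−sin φ) ⇒ sin φ = (K_p − 1)/(K_p + 1) = 0.6403.
φ = arcsin(0.6403) = 39.81°.

39.8°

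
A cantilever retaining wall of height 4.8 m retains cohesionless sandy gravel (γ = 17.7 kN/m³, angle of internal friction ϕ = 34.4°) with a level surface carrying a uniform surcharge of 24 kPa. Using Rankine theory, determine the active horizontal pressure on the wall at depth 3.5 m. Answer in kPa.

K_a = (1 − sin φ)/(1 + sin φ) = 0.2780.
σ_v = γz + q = 17.7 × 3.5 + 24 = 85.95 kPa.
σ_h = K_a σ_v = 0.2780 × 85.95 = 23.89 kPa.

23.9 kPa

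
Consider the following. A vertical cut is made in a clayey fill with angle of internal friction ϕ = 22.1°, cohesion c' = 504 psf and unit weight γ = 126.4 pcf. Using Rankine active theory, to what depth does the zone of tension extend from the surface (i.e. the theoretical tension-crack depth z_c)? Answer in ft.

K_a = tan²(45° − 22.1°/2) = 0.4533; √K_a = 0.6732.
The active pressure is zero where K_a γ z = 2c√K_a, so z_c = 2c/(γ√K_a) = 2×504/(126.4×0.6732) = 11.85 ft.

11.8 ft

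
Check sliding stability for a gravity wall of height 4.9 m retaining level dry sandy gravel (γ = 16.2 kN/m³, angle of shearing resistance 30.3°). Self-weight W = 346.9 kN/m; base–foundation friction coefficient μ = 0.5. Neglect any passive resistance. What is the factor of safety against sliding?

K_a = tan²(45° − 30.3°/2) = 0.3293.
P_a = ½K_aγH² = 0.5×0.3293×16.2×4.9² = 64.05 kN/m, acting at H/3 = 1.633 m above the base.
FS_sliding = μW / P_a = 0.5×346.9 / 64.05 = 2.708.

2.71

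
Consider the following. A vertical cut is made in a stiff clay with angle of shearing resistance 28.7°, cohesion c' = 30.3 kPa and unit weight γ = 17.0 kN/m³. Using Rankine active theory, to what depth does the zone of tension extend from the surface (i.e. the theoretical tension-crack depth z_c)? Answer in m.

6.02 m

K_a = tan²(45° − 28.7°/2) = 0.3511; √K_a = 0.5926.
The active pressure is zero where K_a γ z = 2c√K_a, so z_c = 2c/(γ√K_a) = 2×30.3/(17.0×0.5926) = 6.016 m.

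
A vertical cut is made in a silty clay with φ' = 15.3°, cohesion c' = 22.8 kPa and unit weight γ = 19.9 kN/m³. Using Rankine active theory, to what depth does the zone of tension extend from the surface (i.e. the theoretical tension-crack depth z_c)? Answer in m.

3.00 m

K_a = tan²(45° − 15.3°/2) = 0.5824; √K_a = 0.7632.
The active pressure is zero where K_a γ z = 2c√K_a, so z_c = 2c/(γ√K_a) = 2×22.8/(19.9×0.7632) = 3.003 m.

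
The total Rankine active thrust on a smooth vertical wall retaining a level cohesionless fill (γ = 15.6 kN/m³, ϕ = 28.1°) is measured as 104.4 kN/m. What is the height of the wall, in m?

K_a = 0.3596. P_a = ½ K_a γ H² ⇒ H = √(2P_a/(K_a γ)).
H = √(2×104.4/(0.3596×15.6)) = 6.101 m.

6.10 m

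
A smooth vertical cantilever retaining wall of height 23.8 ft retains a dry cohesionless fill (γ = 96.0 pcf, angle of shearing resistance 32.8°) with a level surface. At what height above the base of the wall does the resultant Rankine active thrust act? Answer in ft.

K_a = 0.2973.
The pressure distribution is triangular, so the resultant acts at H/3 above the base = 23.8/3 = 7.933 ft.

7.93 ft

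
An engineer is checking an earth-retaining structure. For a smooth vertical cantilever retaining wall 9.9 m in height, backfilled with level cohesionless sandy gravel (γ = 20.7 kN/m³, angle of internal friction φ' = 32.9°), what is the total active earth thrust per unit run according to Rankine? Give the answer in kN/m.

K_a = tan²(45° − φ/2) = 0.2960.
P_a = ½ K_a γ H² = 0.5 × 0.2960 × 20.7 × 9.9² = 300.3 kN/m.

300 kN/m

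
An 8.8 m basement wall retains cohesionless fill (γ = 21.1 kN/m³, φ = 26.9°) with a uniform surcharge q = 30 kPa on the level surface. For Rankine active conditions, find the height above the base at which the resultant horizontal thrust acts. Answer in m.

3.29 m

K_a = 0.3770.
Triangular part P₁ = ½K_aγH² = 308.0 at H/3 = 2.933 m; rectangular part P₂ = K_a q H = 99.53 at H/2 = 4.400 m.
ȳ = (P₁·2.933 + P₂·4.400)/(P₁+P₂) = 3.292 m.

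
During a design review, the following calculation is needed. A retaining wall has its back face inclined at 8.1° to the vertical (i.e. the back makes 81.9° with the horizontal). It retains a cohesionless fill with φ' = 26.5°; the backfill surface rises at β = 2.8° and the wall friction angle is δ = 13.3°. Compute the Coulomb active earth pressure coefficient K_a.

K_a = sin²(α+φ) / [sin²α · sin(α−δ) · (1 + √{sin(φ+δ)sin(φ−β) / (sin(α−δ)sin(α+β))})²].
With α = 81.9°, φ = 26.5°, δ = 13.3°, β = 2.8°: K_a = 0.4232.

0.423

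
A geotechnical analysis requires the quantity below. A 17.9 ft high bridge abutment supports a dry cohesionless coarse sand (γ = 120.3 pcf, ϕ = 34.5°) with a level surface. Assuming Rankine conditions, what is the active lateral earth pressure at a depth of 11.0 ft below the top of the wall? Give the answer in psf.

366 psf

K_a = (1 − sin φ)/(1 + sin φ) = 0.2768.
σ_h = K_a γ z = 0.2768 × 120.3 × 11.0 = 366.3 psf.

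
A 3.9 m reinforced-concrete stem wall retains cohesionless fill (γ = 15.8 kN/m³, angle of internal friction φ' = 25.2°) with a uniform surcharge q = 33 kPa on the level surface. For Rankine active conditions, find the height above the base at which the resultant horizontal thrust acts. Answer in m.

1.64 m

K_a = 0.4027.
Triangular part P₁ = ½K_aγH² = 48.39 at H/3 = 1.300 m; rectangular part P₂ = K_a q H = 51.83 at H/2 = 1.950 m.
ȳ = (P₁·1.300 + P₂·1.950)/(P₁+P₂) = 1.636 m.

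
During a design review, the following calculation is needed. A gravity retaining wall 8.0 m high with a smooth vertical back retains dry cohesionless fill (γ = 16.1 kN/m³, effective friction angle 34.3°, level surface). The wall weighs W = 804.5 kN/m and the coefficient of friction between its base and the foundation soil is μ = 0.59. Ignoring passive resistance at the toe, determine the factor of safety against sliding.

3.30

K_a = tan²(45° − 34.3°/2) = 0.2792.
P_a = ½K_aγH² = 0.5×0.2792×16.1×8.0² = 143.8 kN/m, acting at H/3 = 2.667 m above the base.
FS_sliding = μW / P_a = 0.59×804.5 / 143.8 = 3.300.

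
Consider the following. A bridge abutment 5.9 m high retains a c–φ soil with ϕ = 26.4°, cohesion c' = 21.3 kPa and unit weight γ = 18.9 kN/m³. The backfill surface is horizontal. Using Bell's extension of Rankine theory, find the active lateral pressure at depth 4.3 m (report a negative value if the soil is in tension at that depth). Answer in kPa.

K_a = (1 − sin φ)/(1 + sin φ) = 0.3844.
σ_a = K_a γ z − 2c√K_a = 0.3844×18.9×4.3 − 2×21.3×0.6200 = 4.830 kPa.

4.83 kPa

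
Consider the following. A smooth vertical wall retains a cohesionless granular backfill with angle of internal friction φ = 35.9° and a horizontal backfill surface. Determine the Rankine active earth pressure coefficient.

0.261

K_a = (1 − sin φ)/(1 + sin φ) = (1 − sin 35.9°)/(1 + sin 35.9°) = 0.2607.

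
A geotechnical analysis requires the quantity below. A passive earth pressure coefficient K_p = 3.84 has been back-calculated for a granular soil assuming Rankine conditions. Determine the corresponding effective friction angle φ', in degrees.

K_p = (1+sin φ)/(1−sin φ) ⇒ sin φ = (K_p − 1)/(K_p + 1) = 0.5868.
φ = arcsin(0.5868) = 35.93°.

35.9°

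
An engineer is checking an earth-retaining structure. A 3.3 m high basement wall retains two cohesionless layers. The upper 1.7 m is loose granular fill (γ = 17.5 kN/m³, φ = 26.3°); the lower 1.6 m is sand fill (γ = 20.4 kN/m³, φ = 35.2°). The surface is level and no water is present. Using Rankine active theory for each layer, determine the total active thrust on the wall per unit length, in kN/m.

K_a1 = tan²(45°−26.3°/2) = 0.3859; K_a2 = tan²(45°−35.2°/2) = 0.2687.
Layer 1: σ at base = K_a1 γ₁ h₁ = 11.48 kPa; P₁ = ½×11.48×1.7 = 9.759.
Layer 2: σ_v at top = γ₁h₁ = 29.75; σ_h top = K_a2×29.75 = 7.993; σ_h base = K_a2×(29.75+20.4×1.6) = 16.76.
P₂ = ½(7.993+16.76)×1.6 = 19.81. Total P_a = 9.759+19.81 = 29.56 kN/m.

29.6 kN/m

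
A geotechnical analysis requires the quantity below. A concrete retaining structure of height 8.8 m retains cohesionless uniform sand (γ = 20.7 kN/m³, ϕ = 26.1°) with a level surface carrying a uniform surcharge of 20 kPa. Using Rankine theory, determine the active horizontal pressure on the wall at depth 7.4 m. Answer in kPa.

K_a = (1 − sin φ)/(1 + sin φ) = 0.3889.
σ_v = γz + q = 20.7 × 7.4 + 20 = 173.2 kPa.
σ_h = K_a σ_v = 0.3889 × 173.2 = 67.36 kPa.

67.4 kPa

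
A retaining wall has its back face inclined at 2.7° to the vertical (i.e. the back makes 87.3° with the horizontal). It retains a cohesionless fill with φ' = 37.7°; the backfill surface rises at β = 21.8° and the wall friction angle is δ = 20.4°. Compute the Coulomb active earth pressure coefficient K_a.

K_a = sin²(α+φ) / [sin²α · sin(α−δ) · (1 + √{sin(φ+δ)sin(φ−β) / (sin(α−δ)sin(α+β))})²].
With α = 87.3°, φ = 37.7°, δ = 20.4°, β = 21.8°: K_a = 0.3176.

0.318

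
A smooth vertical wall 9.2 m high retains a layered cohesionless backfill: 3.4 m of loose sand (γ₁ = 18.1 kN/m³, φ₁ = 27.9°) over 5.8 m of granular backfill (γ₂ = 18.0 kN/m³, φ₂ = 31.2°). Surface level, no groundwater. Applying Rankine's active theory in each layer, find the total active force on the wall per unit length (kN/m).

247 kN/m

K_a1 = tan²(45°−27.9°/2) = 0.3625; K_a2 = tan²(45°−31.2°/2) = 0.3175.
Layer 1: σ at base = K_a1 γ₁ h₁ = 22.31 kPa; P₁ = ½×22.31×3.4 = 37.92.
Layer 2: σ_v at top = γ₁h₁ = 61.54; σ_h top = K_a2×61.54 = 19.54; σ_h base = K_a2×(61.54+18.0×5.8) = 52.69.
P₂ = ½(19.54+52.69)×5.8 = 209.5. Total P_a = 37.92+209.5 = 247.4 kN/m.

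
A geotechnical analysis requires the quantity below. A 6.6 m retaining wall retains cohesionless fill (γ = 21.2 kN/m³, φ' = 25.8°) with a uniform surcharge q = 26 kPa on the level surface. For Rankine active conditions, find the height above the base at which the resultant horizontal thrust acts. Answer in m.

K_a = 0.3935.
Triangular part P₁ = ½K_aγH² = 181.7 at H/3 = 2.200 m; rectangular part P₂ = K_a q H = 67.53 at H/2 = 3.300 m.
ȳ = (P₁·2.200 + P₂·3.300)/(P₁+P₂) = 2.498 m.

2.50 m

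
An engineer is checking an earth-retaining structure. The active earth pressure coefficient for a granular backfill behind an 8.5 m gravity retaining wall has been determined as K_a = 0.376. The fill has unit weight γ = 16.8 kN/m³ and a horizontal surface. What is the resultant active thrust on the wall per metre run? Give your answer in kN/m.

P = ½ K_a γ H² = 0.5 × 0.376 × 16.8 × 8.5² = 228.2 kN/m.

228 kN/m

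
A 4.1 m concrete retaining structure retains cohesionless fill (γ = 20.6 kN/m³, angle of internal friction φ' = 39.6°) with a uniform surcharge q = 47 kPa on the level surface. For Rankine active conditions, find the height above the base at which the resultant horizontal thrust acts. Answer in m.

K_a = 0.2214.
Triangular part P₁ = ½K_aγH² = 38.34 at H/3 = 1.367 m; rectangular part P₂ = K_a q H = 42.67 at H/2 = 2.050 m.
ȳ = (P₁·1.367 + P₂·2.050)/(P₁+P₂) = 1.727 m.

1.73 m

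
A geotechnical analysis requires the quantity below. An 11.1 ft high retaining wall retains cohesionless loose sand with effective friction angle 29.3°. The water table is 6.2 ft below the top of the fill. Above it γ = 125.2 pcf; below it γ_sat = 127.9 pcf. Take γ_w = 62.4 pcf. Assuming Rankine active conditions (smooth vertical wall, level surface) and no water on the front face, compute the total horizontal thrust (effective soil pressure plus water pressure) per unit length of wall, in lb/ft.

3150 lb/ft

K_a = tan²(45° − φ/2) = 0.3428.
γ' = 127.9 − 62.4 = 65.50 pcf. Depth below WT = 4.9 ft.
σ'_h at WT = K_a γ d_w = 266.1 psf; at base = 266.1 + K_a γ' × 4.9 = 376.2 psf.
P₁ (0–6.2 ft) = ½×266.1×6.2 = 825.0. P₂ (6.2–11.1 ft) = ½(266.1+376.2)×4.9 = 1574.
P_w = ½ γ_w h₂² = 0.5×62.4×4.9² = 749.1. Total = 825.0+1574+749.1 = 3148 lb/ft.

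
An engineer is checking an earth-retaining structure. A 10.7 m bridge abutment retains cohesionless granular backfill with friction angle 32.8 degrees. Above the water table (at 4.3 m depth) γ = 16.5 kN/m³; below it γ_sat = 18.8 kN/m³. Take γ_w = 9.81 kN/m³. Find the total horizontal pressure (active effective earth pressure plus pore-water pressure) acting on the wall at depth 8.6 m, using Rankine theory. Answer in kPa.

74.8 kPa

K_a = (1 − sin φ)/(1 + sin φ) = 0.2973.
γ' = 18.8 − 9.81 = 8.990 kN/m³.
Effective vertical stress at 8.6 m: σ'_v = 16.5×4.3 + 8.990×4.30 = 109.6 kPa.
σ'_h = K_a σ'_v = 0.2973 × 109.6 = 32.58 kPa; u = γ_w × 4.30 = 42.18 kPa.
Total σ_h = 32.58 + 42.18 = 74.77 kPa.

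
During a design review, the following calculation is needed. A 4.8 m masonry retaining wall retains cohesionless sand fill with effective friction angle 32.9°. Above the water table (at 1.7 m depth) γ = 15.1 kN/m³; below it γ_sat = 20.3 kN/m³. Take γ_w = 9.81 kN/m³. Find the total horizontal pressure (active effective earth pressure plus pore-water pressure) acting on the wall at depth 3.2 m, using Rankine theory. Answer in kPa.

27.0 kPa

K_a = (1 − sin φ)/(1 + sin φ) = 0.2960.
γ' = 20.3 − 9.81 = 10.49 kN/m³.
Effective vertical stress at 3.2 m: σ'_v = 15.1×1.7 + 10.49×1.50 = 41.41 kPa.
σ'_h = K_a σ'_v = 0.2960 × 41.41 = 12.26 kPa; u = γ_w × 1.50 = 14.72 kPa.
Total σ_h = 12.26 + 14.72 = 26.97 kPa.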